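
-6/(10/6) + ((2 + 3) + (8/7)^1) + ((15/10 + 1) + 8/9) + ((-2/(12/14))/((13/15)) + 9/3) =51101/8190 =6.24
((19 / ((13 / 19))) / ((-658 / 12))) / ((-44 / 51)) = 55233 / 94094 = 0.59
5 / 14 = 0.36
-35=-35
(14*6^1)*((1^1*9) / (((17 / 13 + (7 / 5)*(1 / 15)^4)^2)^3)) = 239956302564952816237695515155792236328125 / 1587445722576544478048314791144774959104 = 151.16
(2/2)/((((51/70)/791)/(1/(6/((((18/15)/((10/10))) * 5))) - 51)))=-2768500/51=-54284.31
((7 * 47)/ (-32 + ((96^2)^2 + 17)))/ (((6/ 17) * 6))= 5593/ 3057647076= 0.00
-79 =-79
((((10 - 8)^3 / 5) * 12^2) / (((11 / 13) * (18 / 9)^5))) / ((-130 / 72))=-1296 / 275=-4.71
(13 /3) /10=13 /30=0.43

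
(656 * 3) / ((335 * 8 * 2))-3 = -882 / 335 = -2.63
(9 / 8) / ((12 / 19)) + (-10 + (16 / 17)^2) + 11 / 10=-288211 / 46240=-6.23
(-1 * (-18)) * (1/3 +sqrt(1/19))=18 * sqrt(19)/19 +6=10.13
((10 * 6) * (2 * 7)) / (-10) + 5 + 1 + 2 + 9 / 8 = -599 / 8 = -74.88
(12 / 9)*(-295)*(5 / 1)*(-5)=29500 / 3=9833.33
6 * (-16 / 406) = -48 / 203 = -0.24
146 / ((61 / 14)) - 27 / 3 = 1495 / 61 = 24.51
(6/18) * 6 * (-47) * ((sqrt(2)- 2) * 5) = 940- 470 * sqrt(2) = 275.32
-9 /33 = -3 /11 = -0.27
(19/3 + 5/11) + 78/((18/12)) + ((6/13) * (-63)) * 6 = -49624/429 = -115.67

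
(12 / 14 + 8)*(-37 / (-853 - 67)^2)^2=42439 / 2507375360000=0.00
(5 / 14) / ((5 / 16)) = 8 / 7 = 1.14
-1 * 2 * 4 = -8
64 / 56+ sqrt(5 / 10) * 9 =8 / 7+ 9 * sqrt(2) / 2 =7.51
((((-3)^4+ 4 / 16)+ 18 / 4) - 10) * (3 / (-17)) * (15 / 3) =-4545 / 68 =-66.84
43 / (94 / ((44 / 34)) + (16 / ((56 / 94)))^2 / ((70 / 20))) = 162239 / 1051625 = 0.15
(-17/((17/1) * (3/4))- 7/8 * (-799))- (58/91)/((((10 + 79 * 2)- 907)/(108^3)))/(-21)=7299026653/11297832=646.06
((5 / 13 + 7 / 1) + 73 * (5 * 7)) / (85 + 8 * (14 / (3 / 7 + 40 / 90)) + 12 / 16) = 7328420 / 612157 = 11.97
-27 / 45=-3 / 5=-0.60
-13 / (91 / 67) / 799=-67 / 5593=-0.01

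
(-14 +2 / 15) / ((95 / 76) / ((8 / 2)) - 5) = 3328 / 1125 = 2.96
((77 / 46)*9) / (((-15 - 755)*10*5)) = -9 / 23000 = -0.00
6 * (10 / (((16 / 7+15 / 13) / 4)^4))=109.74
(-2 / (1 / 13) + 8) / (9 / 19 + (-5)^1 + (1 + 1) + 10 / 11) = 1881 / 169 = 11.13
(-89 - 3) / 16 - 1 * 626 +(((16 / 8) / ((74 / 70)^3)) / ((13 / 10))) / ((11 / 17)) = -18245708733 / 28973516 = -629.74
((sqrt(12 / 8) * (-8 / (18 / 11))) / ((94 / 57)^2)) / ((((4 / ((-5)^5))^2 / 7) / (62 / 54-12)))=79536337890625 * sqrt(6) / 1908576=102077907.22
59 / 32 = 1.84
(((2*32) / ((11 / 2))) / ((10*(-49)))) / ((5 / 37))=-2368 / 13475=-0.18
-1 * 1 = -1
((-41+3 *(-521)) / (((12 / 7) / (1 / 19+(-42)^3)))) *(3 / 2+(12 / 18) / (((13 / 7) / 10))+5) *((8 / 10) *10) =12438794700556 / 2223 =5595499190.53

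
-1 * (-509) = 509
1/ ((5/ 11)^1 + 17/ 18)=198/ 277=0.71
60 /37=1.62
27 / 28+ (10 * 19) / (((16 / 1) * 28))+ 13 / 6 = 2389 / 672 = 3.56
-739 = -739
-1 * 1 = -1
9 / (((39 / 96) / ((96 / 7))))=27648 / 91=303.82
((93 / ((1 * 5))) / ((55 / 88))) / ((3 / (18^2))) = 80352 / 25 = 3214.08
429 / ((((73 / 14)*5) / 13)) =78078 / 365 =213.91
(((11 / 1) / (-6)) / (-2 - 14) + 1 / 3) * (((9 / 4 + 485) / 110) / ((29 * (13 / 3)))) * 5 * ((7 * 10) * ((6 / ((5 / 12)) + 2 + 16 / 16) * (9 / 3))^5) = 2141691184.41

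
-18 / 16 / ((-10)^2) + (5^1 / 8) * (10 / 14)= 2437 / 5600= 0.44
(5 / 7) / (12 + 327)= 5 / 2373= 0.00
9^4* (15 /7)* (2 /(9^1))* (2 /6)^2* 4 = 9720 /7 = 1388.57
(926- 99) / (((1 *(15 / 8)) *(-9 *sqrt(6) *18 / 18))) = -3308 *sqrt(6) / 405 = -20.01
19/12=1.58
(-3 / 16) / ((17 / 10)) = -15 / 136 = -0.11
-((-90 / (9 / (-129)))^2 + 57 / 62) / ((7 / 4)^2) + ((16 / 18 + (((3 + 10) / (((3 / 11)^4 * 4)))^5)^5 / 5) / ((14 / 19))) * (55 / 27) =44102005944341384670975357696221666197681293871504309193499401231802292785832342549825745911613688032700437006343693790169104691196751973 / 47596694062705339106400184915474627789126804695789193549508430004224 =926577082984798365915802300000000000000000000000000000000000000000000.00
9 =9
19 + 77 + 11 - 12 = 95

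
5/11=0.45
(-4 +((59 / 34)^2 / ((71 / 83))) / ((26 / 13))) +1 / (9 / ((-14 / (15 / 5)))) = -12225623 / 4432104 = -2.76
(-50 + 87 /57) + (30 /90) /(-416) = -1149427 /23712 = -48.47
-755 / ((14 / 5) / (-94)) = 177425 / 7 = 25346.43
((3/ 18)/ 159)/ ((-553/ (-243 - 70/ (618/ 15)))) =12602/ 27169443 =0.00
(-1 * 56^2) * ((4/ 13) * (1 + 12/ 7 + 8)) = -134400/ 13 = -10338.46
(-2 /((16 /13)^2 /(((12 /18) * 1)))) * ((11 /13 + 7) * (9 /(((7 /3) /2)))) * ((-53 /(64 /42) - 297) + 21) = 59341815 /3584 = 16557.43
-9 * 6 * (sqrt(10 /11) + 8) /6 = -72 - 9 * sqrt(110) /11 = -80.58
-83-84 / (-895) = -74201 / 895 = -82.91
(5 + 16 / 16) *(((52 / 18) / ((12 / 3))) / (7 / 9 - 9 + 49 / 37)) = -1443 / 2297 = -0.63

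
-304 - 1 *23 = -327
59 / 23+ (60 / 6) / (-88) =2481 / 1012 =2.45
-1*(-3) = 3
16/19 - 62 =-1162/19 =-61.16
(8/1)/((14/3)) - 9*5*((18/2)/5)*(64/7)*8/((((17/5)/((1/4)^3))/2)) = -6276/119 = -52.74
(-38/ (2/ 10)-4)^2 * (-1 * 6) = -225816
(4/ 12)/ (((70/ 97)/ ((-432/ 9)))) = -776/ 35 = -22.17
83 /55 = 1.51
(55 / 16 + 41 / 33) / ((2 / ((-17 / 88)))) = -0.45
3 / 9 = 1 / 3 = 0.33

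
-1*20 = -20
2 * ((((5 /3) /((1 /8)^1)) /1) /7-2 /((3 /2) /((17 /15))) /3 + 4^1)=10208 /945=10.80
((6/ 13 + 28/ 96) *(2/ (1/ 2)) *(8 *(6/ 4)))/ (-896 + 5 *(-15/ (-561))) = -87890/ 2177851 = -0.04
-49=-49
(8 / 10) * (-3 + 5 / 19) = -208 / 95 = -2.19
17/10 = 1.70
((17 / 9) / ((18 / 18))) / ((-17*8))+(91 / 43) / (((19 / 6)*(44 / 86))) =19447 / 15048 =1.29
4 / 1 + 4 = 8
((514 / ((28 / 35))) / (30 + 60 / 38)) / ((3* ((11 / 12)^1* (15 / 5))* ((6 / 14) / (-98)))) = -1674869 / 2970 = -563.93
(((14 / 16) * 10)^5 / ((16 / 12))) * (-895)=-141021234375 / 4096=-34429012.30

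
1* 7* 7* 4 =196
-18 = -18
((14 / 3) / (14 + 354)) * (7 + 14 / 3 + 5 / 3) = 35 / 207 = 0.17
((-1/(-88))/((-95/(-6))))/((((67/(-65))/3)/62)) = -3627/28006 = -0.13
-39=-39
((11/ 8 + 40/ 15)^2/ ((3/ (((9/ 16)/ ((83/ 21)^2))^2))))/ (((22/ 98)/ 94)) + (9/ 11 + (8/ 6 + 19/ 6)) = 8.27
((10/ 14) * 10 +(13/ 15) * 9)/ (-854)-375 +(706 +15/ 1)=10341417/ 29890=345.98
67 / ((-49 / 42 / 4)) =-229.71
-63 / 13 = -4.85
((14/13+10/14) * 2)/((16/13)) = 163/56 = 2.91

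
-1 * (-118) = 118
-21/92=-0.23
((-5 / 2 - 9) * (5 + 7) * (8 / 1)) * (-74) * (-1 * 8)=-653568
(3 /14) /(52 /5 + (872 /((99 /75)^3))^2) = 19372019535 /12995783938681432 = 0.00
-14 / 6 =-7 / 3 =-2.33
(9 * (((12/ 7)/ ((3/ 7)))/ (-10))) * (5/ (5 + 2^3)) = -18/ 13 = -1.38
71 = 71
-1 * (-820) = 820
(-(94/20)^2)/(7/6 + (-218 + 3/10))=6627/64960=0.10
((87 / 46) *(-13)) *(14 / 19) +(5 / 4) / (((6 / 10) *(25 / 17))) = -87575 / 5244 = -16.70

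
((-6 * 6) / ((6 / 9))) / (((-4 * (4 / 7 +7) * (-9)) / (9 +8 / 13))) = -2625 / 1378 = -1.90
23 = 23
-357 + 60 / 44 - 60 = -4572 / 11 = -415.64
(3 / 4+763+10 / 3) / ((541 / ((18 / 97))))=27615 / 104954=0.26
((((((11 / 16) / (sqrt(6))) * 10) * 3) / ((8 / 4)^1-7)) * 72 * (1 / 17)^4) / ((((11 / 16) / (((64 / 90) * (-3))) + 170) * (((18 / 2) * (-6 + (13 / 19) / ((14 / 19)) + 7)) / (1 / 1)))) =-39424 * sqrt(6) / 195908945625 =-0.00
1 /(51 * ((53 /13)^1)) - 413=-1116326 /2703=-413.00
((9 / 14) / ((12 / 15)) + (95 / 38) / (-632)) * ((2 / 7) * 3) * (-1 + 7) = 63675 / 15484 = 4.11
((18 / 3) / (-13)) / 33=-2 / 143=-0.01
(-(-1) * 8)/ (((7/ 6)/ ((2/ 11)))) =96/ 77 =1.25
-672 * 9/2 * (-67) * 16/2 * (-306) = -495984384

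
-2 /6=-1 /3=-0.33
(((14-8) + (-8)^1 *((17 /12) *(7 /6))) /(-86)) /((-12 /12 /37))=-2405 /774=-3.11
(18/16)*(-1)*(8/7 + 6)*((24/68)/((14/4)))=-675/833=-0.81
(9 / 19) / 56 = 0.01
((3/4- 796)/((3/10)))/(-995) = 3181/1194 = 2.66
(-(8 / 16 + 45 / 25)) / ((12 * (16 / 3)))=-23 / 640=-0.04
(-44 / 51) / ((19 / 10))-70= -68270 / 969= -70.45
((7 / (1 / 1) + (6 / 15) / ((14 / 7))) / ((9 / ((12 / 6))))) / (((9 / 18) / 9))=144 / 5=28.80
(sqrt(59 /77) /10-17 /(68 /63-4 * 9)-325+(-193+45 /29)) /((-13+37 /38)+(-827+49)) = 625448479 /957669900-19 * sqrt(4543) /11558085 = 0.65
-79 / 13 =-6.08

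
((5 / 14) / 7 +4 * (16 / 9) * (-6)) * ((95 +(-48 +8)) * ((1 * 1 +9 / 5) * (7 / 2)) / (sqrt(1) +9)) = -137819 / 60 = -2296.98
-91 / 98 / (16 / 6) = -39 / 112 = -0.35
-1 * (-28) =28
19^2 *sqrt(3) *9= 3249 *sqrt(3)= 5627.43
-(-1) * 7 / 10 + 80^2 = 64007 / 10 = 6400.70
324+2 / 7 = 2270 / 7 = 324.29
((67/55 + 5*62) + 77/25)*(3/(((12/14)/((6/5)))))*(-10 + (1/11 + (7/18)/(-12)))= -1786408988/136125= -13123.30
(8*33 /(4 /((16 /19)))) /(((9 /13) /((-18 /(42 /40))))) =-183040 /133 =-1376.24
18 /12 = 3 /2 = 1.50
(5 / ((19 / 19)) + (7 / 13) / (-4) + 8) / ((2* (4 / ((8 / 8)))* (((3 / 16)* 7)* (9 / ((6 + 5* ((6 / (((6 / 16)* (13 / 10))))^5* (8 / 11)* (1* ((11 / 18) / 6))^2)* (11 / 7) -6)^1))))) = 3536715776000000 / 1551765998601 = 2279.16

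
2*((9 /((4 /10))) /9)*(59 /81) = 295 /81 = 3.64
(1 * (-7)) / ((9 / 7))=-49 / 9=-5.44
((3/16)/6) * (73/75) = 73/2400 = 0.03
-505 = -505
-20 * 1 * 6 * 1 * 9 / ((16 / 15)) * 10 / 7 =-10125 / 7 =-1446.43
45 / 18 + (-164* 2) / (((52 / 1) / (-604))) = 99121 / 26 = 3812.35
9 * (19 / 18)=19 / 2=9.50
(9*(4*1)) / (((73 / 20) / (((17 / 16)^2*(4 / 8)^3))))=13005 / 9344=1.39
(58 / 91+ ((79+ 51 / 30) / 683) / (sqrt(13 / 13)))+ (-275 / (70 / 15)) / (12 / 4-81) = 144483 / 95620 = 1.51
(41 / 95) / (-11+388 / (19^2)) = -0.04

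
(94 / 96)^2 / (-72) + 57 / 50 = 4672583 / 4147200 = 1.13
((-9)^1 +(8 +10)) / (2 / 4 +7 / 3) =54 / 17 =3.18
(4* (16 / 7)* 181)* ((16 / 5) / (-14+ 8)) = -92672 / 105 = -882.59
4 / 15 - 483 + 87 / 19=-136274 / 285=-478.15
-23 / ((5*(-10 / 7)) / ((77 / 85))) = 2.92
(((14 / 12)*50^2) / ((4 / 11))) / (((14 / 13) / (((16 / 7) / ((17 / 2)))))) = 715000 / 357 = 2002.80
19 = 19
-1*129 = -129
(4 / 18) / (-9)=-2 / 81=-0.02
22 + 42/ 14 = 25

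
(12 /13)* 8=96 /13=7.38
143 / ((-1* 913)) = -0.16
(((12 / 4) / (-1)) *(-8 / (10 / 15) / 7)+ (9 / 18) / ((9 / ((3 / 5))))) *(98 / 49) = 1087 / 105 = 10.35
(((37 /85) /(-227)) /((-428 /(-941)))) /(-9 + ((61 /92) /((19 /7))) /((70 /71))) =0.00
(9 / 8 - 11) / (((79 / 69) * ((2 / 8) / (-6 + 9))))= -207 / 2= -103.50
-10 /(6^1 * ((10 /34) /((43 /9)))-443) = 7310 /323563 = 0.02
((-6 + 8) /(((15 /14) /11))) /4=77 /15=5.13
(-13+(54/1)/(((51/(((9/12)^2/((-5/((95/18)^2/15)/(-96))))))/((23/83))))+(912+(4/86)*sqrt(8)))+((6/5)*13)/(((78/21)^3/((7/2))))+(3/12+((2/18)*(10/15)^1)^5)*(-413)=4*sqrt(2)/43+109861443601324721/136865040572520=802.83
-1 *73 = -73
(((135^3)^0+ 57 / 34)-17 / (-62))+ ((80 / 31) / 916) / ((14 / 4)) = 2493345 / 844781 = 2.95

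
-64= -64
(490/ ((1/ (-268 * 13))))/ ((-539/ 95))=3309800/ 11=300890.91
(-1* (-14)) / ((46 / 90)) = 630 / 23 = 27.39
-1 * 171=-171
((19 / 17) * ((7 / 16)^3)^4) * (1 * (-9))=-2366860111371 / 4785074604081152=-0.00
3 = 3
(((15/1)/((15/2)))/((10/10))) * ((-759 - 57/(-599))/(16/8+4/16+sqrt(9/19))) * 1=-2228928/2995+156416 * sqrt(19)/2995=-516.57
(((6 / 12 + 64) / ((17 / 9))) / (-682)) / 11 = -0.00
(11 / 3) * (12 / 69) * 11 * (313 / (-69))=-151492 / 4761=-31.82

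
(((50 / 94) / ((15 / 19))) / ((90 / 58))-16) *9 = -19753 / 141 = -140.09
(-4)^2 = 16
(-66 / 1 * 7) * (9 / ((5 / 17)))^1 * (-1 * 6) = 424116 / 5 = 84823.20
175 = 175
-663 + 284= -379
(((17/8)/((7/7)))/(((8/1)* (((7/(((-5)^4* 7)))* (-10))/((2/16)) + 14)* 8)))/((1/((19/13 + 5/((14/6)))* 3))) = 5125/198016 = 0.03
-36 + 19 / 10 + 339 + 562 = 866.90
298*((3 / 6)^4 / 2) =149 / 16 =9.31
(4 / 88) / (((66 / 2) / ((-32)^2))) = 512 / 363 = 1.41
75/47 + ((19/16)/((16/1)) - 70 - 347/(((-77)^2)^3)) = -171353834527206187/2507738077230848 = -68.33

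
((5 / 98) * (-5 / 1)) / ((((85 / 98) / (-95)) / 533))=253175 / 17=14892.65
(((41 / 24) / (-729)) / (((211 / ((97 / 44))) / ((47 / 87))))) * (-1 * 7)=1308433 / 14131659168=0.00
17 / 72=0.24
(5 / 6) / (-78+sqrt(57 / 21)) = -455 / 42569 - 5 * sqrt(133) / 255414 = -0.01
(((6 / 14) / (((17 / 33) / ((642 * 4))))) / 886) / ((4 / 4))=127116 / 52717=2.41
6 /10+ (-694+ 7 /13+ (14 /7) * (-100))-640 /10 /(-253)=-14678948 /16445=-892.61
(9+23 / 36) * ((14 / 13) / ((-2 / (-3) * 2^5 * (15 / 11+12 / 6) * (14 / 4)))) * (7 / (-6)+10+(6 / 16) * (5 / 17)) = 13928233 / 37679616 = 0.37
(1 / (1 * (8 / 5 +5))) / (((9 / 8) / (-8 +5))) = -40 / 99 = -0.40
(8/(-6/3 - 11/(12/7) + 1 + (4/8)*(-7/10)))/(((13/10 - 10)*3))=800/20271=0.04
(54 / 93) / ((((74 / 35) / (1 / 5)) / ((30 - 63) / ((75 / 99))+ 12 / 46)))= -1568511 / 659525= -2.38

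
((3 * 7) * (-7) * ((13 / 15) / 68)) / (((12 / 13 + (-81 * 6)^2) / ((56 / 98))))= -1183 / 260997600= -0.00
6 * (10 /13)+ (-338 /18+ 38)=2789 /117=23.84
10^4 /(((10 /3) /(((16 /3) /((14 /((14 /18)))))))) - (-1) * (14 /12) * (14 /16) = 128147 /144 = 889.91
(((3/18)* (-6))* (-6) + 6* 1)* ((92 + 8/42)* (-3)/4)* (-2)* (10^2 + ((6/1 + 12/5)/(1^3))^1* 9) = 10198848/35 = 291395.66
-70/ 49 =-10/ 7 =-1.43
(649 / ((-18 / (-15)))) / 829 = 3245 / 4974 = 0.65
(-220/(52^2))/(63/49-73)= 385/339352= 0.00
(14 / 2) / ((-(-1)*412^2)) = 7 / 169744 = 0.00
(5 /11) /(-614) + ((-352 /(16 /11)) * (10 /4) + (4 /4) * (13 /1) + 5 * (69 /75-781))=-4492.40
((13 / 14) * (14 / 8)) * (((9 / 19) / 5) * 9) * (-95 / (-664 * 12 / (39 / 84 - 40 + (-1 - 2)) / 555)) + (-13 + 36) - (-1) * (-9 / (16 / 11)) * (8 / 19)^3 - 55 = -1723843337809 / 4080720896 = -422.44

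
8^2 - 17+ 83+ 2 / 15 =1952 / 15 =130.13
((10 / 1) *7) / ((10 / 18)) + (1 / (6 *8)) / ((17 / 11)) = 102827 / 816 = 126.01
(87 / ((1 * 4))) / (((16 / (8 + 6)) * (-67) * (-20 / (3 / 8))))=1827 / 343040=0.01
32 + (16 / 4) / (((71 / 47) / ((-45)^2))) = 382972 / 71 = 5393.97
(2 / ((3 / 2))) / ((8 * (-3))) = -1 / 18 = -0.06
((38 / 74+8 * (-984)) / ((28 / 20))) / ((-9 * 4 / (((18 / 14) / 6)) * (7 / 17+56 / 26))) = 321825725 / 24671304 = 13.04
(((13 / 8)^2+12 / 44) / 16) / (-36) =-2051 / 405504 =-0.01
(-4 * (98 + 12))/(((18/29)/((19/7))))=-121220/63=-1924.13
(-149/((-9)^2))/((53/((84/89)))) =-4172/127359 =-0.03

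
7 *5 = 35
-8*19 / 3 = -152 / 3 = -50.67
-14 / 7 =-2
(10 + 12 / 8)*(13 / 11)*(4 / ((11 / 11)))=598 / 11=54.36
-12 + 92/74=-398/37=-10.76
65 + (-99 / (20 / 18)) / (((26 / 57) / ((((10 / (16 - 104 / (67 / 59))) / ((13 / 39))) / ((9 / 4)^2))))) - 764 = -1875348 / 2743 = -683.69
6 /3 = 2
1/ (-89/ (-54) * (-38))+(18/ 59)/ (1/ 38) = 1155051/ 99769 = 11.58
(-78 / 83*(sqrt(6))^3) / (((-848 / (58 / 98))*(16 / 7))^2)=-98397*sqrt(6) / 187174141952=-0.00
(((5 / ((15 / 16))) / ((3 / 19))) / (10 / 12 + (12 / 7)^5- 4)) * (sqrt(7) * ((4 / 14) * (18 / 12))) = 1459808 * sqrt(7) / 1173659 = 3.29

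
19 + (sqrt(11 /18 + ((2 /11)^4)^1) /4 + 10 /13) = sqrt(322678) /2904 + 257 /13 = 19.96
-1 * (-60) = 60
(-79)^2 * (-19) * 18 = -2134422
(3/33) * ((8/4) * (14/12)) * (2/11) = 14/363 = 0.04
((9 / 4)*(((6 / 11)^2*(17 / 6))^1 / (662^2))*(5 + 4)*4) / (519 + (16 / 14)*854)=0.00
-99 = -99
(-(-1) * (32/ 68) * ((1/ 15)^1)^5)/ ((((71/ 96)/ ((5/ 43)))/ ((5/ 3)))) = 256/ 1576492875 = 0.00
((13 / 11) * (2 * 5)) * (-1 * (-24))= 3120 / 11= 283.64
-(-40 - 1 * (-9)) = 31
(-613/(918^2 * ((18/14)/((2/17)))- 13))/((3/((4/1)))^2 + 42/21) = -68656/2643200095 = -0.00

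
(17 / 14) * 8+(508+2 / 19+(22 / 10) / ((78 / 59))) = 26945617 / 51870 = 519.48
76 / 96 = 19 / 24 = 0.79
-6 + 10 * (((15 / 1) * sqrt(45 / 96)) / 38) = -3.30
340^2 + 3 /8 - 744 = 918851 /8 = 114856.38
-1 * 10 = -10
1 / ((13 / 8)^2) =64 / 169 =0.38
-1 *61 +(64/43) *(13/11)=-28021/473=-59.24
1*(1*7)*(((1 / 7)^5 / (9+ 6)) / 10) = 1 / 360150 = 0.00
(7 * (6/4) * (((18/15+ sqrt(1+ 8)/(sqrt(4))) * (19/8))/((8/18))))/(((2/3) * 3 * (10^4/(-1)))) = -96957/12800000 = -0.01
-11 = -11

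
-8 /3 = -2.67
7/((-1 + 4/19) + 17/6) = 798/233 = 3.42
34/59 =0.58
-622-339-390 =-1351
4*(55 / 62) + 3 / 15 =581 / 155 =3.75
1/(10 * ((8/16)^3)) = 4/5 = 0.80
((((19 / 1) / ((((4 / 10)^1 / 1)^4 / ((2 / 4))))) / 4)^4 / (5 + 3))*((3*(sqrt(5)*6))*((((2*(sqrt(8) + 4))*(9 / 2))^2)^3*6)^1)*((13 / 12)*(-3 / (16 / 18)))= -3305021966499282989501953125*sqrt(5) / 33554432 - 1168442109368433380126953125*sqrt(10) / 16777216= -440482215390624391722.85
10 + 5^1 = 15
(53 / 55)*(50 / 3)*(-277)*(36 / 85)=-352344 / 187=-1884.19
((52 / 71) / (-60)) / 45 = -13 / 47925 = -0.00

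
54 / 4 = 27 / 2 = 13.50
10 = 10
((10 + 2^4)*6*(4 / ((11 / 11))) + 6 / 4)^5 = 3063984390631251 / 32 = 95749512207226.59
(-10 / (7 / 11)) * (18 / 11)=-25.71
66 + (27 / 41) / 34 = 92031 / 1394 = 66.02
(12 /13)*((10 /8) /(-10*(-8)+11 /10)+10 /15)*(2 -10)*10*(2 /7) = -1062080 /73801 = -14.39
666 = 666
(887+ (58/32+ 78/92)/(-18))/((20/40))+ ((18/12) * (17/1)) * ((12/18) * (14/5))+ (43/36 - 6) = 30081221/16560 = 1816.50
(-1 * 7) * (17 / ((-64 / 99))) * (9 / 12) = 35343 / 256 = 138.06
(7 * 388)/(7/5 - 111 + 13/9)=-25.11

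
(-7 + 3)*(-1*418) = 1672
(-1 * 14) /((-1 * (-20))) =-7 /10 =-0.70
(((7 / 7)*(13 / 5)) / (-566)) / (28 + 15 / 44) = -286 / 1764505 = -0.00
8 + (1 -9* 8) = -63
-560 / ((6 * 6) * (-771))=140 / 6939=0.02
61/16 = 3.81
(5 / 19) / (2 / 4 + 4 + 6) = 10 / 399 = 0.03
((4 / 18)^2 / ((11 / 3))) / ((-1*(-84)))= 1 / 6237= 0.00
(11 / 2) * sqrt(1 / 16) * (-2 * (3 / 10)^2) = -99 / 400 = -0.25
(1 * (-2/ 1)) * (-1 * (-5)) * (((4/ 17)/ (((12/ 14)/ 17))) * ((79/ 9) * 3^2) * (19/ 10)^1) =-21014/ 3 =-7004.67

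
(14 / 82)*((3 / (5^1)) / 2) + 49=20111 / 410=49.05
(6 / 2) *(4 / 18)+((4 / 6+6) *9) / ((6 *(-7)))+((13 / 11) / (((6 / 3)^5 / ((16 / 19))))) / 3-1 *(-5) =12431 / 2926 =4.25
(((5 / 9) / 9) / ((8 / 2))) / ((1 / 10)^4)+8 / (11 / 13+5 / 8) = 219988 / 1377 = 159.76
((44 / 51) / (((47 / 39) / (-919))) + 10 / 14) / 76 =-3675681 / 425068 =-8.65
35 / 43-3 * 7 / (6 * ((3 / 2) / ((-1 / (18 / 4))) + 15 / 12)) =686 / 473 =1.45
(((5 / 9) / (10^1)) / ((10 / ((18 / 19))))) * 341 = 341 / 190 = 1.79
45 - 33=12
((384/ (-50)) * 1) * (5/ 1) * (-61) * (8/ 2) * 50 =468480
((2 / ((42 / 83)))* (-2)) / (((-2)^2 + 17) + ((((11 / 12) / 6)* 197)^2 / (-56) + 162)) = -2294784 / 48429743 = -0.05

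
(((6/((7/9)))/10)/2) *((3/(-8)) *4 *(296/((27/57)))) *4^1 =-50616/35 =-1446.17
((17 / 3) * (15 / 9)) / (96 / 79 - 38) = -6715 / 26154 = -0.26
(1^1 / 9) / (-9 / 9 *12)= -1 / 108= -0.01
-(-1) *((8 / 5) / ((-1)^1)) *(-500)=800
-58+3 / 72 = -1391 / 24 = -57.96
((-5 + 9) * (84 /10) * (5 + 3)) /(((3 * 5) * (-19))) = -448 /475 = -0.94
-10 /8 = -5 /4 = -1.25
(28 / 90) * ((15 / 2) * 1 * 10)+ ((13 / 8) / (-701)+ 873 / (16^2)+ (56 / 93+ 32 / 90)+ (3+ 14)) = 11189967071 / 250341120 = 44.70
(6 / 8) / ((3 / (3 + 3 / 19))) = 15 / 19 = 0.79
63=63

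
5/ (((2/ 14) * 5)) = 7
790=790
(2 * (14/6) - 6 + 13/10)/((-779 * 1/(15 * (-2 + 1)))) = -1/1558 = -0.00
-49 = -49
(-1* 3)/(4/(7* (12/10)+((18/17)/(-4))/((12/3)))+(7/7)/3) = -17001/4609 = -3.69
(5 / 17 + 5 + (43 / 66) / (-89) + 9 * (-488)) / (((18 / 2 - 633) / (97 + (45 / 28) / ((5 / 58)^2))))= 1200690683587 / 545224680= 2202.19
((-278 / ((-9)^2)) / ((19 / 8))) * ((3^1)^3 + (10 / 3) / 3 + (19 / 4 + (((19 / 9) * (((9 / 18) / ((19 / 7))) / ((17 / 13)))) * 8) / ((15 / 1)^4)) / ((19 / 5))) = -1921974034036 / 45297964125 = -42.43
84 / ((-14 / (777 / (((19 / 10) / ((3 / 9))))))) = -15540 / 19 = -817.89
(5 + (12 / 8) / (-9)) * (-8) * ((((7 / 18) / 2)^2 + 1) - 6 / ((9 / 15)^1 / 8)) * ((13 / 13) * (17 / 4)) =50451155 / 3888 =12976.12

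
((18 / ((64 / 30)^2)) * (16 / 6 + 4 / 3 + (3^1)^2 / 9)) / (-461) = -10125 / 236032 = -0.04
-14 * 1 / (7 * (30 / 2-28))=2 / 13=0.15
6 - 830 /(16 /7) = -2857 /8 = -357.12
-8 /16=-1 /2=-0.50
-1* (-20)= 20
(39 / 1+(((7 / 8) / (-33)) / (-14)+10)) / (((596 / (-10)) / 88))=-129365 / 1788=-72.35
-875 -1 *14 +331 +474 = -84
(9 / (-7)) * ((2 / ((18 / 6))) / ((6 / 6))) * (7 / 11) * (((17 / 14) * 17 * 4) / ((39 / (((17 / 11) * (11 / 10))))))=-1.96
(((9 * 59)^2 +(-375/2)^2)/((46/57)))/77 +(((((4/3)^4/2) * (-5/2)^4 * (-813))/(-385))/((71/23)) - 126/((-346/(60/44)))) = 24179292826573/4698689688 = 5145.97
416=416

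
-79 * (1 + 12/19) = -2449/19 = -128.89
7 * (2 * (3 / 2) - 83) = -560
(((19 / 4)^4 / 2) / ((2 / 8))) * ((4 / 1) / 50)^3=0.52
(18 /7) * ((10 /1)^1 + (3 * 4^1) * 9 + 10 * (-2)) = 252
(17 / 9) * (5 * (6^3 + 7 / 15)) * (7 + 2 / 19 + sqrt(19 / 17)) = 3247 * sqrt(323) / 27 + 275995 / 19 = 16687.38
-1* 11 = -11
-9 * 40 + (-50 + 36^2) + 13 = 899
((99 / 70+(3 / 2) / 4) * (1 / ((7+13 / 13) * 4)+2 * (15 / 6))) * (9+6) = 34569 / 256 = 135.04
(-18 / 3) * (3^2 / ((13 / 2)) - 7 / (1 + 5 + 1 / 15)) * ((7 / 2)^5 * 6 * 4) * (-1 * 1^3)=453789 / 26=17453.42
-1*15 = -15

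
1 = 1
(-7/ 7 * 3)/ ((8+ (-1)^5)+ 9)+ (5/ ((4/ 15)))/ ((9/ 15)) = 497/ 16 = 31.06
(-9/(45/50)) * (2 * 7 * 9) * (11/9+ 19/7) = -4960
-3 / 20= -0.15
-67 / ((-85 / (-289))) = -1139 / 5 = -227.80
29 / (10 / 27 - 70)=-783 / 1880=-0.42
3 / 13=0.23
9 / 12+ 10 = 43 / 4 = 10.75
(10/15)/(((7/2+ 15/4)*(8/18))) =6/29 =0.21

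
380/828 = 95/207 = 0.46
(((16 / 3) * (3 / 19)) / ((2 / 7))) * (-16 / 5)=-896 / 95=-9.43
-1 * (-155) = 155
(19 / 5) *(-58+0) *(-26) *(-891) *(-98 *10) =5003670672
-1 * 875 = -875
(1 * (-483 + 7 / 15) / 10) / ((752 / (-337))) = 25949 / 1200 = 21.62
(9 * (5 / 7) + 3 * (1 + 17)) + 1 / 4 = 1699 / 28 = 60.68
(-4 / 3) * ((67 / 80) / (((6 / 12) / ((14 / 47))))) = -469 / 705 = -0.67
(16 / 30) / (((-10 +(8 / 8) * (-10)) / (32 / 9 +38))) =-748 / 675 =-1.11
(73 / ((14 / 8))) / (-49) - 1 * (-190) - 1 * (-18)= 207.15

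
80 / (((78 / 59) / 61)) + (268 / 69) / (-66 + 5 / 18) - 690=244980826 / 81627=3001.22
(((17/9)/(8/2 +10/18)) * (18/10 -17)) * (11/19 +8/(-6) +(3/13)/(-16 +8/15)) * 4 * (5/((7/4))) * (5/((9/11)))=989252440/2921373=338.63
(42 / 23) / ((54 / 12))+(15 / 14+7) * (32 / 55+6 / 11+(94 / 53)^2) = 2603829013 / 74621085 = 34.89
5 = 5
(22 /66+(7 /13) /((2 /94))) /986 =500 /19227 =0.03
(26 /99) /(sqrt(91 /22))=2* sqrt(2002) /693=0.13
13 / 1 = 13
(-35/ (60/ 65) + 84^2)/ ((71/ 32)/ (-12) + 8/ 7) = 18864608/ 2575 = 7326.06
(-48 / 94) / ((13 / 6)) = -144 / 611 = -0.24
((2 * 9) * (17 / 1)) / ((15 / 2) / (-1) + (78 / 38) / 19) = -24548 / 593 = -41.40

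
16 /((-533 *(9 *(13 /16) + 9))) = -256 /139113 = -0.00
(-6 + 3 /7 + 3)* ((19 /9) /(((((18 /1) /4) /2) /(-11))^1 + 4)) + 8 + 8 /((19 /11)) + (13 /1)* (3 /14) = 621331 /44422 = 13.99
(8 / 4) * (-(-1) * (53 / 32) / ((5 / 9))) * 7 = 3339 / 80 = 41.74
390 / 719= 0.54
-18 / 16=-9 / 8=-1.12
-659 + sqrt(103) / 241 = -658.96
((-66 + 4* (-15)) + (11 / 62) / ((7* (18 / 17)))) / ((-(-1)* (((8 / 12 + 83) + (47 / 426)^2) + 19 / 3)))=-1.40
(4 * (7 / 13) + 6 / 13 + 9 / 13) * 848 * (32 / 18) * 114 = 22170112 / 39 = 568464.41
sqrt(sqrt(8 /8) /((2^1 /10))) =sqrt(5) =2.24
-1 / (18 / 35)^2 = -3.78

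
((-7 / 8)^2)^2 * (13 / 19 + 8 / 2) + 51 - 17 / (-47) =197910519 / 3657728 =54.11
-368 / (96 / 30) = -115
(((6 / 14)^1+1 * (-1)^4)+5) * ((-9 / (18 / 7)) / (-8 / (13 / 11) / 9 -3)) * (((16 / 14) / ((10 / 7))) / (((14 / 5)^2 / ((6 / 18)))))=8775 / 43022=0.20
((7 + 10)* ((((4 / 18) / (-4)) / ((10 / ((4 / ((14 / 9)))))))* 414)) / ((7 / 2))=-7038 / 245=-28.73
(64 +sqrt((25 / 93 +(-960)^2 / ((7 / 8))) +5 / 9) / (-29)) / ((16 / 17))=68 - 17 * sqrt(446371779770) / 302064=30.40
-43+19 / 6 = -239 / 6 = -39.83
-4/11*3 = -12/11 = -1.09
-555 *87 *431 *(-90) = 1872975150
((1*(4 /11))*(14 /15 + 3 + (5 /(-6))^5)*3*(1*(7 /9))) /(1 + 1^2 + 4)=961121 /1924560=0.50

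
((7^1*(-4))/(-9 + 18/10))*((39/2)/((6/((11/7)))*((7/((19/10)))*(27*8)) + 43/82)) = 3898895/156246801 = 0.02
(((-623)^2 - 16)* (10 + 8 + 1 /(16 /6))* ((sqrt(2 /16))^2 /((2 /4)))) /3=19017537 /32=594298.03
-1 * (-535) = 535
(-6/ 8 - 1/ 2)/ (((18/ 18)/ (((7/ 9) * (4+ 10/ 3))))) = -7.13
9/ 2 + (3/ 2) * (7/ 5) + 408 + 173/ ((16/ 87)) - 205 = 92023/ 80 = 1150.29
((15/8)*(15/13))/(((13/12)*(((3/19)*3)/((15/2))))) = 21375/676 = 31.62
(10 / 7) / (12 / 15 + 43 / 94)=4700 / 4137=1.14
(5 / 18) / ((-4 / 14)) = -35 / 36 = -0.97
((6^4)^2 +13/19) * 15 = 478690755/19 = 25194250.26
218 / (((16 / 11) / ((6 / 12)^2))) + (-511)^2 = 8357071 / 32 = 261158.47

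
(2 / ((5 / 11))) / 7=22 / 35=0.63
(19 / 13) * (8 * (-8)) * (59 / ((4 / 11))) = -197296 / 13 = -15176.62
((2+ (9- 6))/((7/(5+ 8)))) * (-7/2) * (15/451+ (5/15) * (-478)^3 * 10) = 32016480435875/2706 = 11831663132.25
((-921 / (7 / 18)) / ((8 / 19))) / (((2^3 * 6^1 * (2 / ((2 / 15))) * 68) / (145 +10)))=-542469 / 30464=-17.81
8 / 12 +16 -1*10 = 20 / 3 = 6.67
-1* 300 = -300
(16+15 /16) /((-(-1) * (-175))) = -271 /2800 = -0.10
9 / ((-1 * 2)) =-9 / 2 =-4.50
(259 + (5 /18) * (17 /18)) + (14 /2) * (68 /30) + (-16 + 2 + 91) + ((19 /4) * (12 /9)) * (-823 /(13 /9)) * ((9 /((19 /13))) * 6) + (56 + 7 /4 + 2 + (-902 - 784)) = -54513049 /405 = -134600.12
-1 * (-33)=33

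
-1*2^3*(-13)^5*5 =14851720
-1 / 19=-0.05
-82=-82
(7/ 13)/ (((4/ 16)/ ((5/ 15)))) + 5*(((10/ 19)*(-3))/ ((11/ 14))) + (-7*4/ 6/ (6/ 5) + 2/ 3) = -306937/ 24453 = -12.55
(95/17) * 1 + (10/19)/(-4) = 3525/646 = 5.46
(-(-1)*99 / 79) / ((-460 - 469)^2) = 99 / 68180239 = 0.00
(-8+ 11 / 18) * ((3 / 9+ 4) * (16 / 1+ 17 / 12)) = -361361 / 648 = -557.66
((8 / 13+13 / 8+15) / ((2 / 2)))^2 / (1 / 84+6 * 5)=67511829 / 6816784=9.90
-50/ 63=-0.79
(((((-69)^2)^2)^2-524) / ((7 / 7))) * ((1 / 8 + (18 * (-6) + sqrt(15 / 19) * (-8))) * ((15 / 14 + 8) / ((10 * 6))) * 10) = -56312815635696051317 / 672-6868673005512722 * sqrt(285) / 21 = -89320573090048863.83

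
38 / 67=0.57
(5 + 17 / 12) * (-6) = -77 / 2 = -38.50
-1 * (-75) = 75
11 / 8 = 1.38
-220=-220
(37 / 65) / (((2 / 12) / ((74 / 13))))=16428 / 845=19.44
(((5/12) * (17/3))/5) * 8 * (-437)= -14858/9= -1650.89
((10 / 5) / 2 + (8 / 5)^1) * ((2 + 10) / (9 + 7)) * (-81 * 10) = -3159 / 2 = -1579.50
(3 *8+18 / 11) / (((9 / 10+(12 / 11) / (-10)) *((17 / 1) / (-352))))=-330880 / 493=-671.16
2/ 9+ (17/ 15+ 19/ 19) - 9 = -299/ 45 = -6.64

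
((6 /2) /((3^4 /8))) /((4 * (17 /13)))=26 /459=0.06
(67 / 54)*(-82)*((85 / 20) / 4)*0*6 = 0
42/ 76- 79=-78.45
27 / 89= 0.30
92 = 92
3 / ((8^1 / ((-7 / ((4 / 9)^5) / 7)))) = -177147 / 8192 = -21.62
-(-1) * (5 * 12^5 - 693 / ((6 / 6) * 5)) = 6220107 / 5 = 1244021.40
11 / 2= 5.50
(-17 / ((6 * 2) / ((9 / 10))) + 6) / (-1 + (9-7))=189 / 40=4.72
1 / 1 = 1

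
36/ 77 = 0.47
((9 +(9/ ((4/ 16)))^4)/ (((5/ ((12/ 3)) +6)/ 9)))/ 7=297864.53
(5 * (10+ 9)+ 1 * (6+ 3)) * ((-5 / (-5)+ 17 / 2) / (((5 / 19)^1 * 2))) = 1877.20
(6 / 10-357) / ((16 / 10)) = -891 / 4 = -222.75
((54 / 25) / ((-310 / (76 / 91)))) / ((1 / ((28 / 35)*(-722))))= 5926176 / 1763125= 3.36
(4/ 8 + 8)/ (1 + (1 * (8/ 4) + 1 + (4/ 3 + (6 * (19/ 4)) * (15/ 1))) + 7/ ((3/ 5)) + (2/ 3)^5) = 4131/ 216091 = 0.02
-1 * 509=-509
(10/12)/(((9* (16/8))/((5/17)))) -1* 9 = -16499/1836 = -8.99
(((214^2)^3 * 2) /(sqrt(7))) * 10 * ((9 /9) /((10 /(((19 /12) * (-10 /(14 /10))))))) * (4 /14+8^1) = -6803586152220370.11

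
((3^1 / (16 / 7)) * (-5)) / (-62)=0.11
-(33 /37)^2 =-1089 /1369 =-0.80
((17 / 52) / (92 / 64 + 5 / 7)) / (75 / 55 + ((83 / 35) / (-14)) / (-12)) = 30787680 / 279191029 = 0.11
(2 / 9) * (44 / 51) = 88 / 459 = 0.19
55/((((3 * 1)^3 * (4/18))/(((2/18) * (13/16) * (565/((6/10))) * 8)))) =2019875/324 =6234.18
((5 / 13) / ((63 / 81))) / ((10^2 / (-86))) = -387 / 910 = -0.43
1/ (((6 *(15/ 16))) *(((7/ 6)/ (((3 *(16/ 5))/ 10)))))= 128/ 875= 0.15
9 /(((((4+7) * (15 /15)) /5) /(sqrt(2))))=45 * sqrt(2) /11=5.79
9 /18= 1 /2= 0.50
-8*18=-144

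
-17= -17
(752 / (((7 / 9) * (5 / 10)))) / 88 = 1692 / 77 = 21.97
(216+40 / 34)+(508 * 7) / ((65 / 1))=300432 / 1105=271.88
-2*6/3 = -4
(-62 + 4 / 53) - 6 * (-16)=1806 / 53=34.08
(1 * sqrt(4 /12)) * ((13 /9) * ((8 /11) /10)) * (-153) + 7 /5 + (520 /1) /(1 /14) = 36407 /5 - 884 * sqrt(3) /165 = 7272.12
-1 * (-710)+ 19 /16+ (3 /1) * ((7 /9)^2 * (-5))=303313 /432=702.11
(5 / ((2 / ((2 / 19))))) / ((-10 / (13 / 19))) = -0.02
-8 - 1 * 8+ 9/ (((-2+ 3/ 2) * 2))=-25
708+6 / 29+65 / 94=1932457 / 2726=708.90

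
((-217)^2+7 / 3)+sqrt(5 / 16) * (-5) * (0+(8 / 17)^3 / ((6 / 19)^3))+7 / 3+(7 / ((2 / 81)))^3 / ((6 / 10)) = 912551563 / 24 - 548720 * sqrt(5) / 132651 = 38022972.54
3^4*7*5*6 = 17010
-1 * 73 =-73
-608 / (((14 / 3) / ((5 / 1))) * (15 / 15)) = -4560 / 7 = -651.43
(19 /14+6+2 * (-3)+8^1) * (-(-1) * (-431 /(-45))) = 56461 /630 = 89.62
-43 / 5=-8.60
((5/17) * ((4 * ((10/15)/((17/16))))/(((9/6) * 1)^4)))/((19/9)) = 10240/148257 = 0.07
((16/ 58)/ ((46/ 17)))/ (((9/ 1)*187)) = 4/ 66033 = 0.00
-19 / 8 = -2.38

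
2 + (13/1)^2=171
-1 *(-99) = 99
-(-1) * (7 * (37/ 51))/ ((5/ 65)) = 3367/ 51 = 66.02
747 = 747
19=19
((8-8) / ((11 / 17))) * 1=0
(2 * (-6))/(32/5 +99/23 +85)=-690/5503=-0.13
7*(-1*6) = -42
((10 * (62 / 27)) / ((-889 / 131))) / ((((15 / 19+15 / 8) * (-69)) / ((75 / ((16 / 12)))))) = 15431800 / 14905863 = 1.04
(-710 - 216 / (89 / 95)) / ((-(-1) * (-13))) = 83710 / 1157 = 72.35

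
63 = 63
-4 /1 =-4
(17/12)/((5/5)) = 17/12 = 1.42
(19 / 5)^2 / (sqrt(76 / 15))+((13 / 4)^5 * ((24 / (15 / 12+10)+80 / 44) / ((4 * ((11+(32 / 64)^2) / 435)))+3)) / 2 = 19 * sqrt(285) / 50+7571778149 / 1013760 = 7475.42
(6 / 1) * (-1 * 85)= -510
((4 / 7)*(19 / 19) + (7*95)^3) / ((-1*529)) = -2058557379 / 3703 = -555916.12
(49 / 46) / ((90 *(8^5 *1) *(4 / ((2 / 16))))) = 49 / 4341104640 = 0.00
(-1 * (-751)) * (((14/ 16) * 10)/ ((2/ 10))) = 131425/ 4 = 32856.25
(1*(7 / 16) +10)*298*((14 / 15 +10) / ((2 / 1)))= 1020203 / 60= 17003.38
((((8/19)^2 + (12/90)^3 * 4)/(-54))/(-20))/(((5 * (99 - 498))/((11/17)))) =-312884/5578360396875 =-0.00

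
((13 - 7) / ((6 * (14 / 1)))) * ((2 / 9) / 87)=1 / 5481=0.00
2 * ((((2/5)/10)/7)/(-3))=-2/525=-0.00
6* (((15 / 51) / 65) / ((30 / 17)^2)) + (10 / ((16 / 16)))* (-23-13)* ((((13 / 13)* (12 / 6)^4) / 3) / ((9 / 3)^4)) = -415847 / 17550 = -23.69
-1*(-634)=634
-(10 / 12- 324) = 1939 / 6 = 323.17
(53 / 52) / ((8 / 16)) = 2.04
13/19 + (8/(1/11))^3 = 12947981/19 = 681472.68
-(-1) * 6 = 6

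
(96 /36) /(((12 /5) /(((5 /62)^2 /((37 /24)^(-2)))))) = 171125 /9963648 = 0.02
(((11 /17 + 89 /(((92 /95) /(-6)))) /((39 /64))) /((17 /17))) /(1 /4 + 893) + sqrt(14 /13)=0.03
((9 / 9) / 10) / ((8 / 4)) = 1 / 20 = 0.05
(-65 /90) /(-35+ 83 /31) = 403 /18036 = 0.02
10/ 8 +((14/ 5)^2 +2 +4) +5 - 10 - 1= 909/ 100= 9.09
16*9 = 144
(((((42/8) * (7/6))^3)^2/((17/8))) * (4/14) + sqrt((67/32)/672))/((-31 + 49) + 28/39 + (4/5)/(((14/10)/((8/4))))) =357.45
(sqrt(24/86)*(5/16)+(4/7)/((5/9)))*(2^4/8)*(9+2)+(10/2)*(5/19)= 55*sqrt(129)/172+15923/665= 27.58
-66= -66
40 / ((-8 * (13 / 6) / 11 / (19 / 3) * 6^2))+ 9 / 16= -7307 / 1872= -3.90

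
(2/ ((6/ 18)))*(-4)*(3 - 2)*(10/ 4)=-60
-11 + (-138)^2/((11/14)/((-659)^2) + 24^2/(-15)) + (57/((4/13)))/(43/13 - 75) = -2217371577361433/4351870633744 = -509.52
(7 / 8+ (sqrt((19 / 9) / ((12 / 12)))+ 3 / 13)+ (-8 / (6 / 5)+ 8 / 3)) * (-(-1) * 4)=-301 / 26+ 4 * sqrt(19) / 3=-5.77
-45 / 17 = -2.65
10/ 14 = 5/ 7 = 0.71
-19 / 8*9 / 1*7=-149.62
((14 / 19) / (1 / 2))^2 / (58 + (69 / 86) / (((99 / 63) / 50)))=370832 / 14262749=0.03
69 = 69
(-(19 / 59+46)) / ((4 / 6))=-8199 / 118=-69.48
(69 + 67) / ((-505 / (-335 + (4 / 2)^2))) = 45016 / 505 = 89.14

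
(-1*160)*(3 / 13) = -480 / 13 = -36.92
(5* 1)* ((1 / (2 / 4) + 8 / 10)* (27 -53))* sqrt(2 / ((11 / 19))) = -364* sqrt(418) / 11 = -676.55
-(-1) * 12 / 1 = 12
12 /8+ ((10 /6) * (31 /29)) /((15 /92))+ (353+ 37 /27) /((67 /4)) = 3523663 /104922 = 33.58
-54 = -54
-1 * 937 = -937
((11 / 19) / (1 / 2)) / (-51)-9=-8743 / 969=-9.02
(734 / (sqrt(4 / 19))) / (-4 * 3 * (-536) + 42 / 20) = 3670 * sqrt(19) / 64341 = 0.25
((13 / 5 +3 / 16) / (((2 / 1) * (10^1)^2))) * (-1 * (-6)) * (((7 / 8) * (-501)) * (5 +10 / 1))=-7038549 / 12800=-549.89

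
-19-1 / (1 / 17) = -36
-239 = -239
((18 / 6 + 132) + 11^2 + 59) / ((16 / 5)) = 1575 / 16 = 98.44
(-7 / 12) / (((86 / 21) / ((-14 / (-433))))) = -343 / 74476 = -0.00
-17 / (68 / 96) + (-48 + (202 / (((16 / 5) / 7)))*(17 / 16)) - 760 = -46401 / 128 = -362.51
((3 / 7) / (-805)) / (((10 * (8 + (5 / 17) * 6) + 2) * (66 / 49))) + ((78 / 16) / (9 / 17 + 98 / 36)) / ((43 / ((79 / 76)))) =101004221719 / 2787205892240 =0.04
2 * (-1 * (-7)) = 14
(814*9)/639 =814/71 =11.46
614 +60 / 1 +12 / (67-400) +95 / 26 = 1955605 / 2886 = 677.62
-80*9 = -720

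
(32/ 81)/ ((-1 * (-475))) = 0.00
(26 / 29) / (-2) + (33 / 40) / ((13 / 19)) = 11423 / 15080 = 0.76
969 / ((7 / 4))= 553.71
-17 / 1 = -17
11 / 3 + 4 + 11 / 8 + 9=433 / 24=18.04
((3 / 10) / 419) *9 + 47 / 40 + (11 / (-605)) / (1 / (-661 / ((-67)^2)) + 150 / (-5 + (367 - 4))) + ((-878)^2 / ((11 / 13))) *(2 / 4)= 15829366780956341 / 34749832040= 455523.55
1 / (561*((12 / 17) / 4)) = 0.01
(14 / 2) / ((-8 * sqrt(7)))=-sqrt(7) / 8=-0.33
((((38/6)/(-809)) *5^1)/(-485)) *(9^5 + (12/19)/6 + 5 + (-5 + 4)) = 374003/78473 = 4.77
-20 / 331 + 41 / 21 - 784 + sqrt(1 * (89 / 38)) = -5436433 / 6951 + sqrt(3382) / 38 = -780.58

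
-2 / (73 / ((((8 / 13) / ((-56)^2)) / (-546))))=1 / 101558184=0.00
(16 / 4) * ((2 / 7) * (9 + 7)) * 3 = 384 / 7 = 54.86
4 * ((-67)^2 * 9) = 161604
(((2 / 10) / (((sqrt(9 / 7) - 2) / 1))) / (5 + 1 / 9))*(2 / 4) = -63 / 4370 - 27*sqrt(7) / 8740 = -0.02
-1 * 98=-98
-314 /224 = -1.40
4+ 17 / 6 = 41 / 6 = 6.83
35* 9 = 315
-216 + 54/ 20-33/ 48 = -17119/ 80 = -213.99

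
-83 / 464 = -0.18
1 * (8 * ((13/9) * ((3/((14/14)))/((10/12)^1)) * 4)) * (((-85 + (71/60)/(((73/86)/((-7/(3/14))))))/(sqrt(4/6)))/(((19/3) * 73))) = -178389952 * sqrt(6)/7593825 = -57.54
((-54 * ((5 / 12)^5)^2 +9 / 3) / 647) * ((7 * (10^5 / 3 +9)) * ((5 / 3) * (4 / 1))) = 12008549233606135 / 1669188943872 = 7194.24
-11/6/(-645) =11/3870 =0.00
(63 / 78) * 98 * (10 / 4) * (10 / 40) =5145 / 104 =49.47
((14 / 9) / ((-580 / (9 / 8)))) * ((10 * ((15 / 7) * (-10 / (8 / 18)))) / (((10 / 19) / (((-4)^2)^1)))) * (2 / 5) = 513 / 29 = 17.69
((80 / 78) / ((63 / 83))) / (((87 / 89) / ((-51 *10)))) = -50231600 / 71253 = -704.98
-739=-739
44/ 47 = 0.94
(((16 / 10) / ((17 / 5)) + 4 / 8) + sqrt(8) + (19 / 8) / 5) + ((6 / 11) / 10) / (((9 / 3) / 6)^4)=17341 / 7480 + 2 * sqrt(2)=5.15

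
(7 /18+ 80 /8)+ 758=13831 /18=768.39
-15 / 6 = -5 / 2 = -2.50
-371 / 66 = -5.62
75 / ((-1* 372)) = -25 / 124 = -0.20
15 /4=3.75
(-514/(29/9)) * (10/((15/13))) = -40092/29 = -1382.48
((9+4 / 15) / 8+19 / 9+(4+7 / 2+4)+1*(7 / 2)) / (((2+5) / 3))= 6577 / 840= 7.83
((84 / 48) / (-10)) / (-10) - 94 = -37593 / 400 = -93.98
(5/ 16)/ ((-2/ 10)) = -25/ 16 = -1.56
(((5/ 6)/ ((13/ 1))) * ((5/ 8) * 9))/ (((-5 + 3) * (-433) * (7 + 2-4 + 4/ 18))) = 675/ 8466016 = 0.00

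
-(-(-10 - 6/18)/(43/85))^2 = -6943225/16641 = -417.24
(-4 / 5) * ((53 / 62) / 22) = -53 / 1705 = -0.03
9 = 9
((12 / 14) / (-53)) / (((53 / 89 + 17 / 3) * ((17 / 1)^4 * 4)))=-801 / 103618157104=-0.00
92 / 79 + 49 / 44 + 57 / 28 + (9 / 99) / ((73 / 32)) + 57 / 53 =255555229 / 47070254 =5.43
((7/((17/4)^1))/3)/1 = 28/51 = 0.55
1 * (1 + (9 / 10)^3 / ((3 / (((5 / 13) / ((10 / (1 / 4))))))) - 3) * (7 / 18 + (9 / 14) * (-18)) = 292729613 / 13104000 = 22.34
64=64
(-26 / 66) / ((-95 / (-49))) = -637 / 3135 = -0.20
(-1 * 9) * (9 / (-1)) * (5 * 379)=153495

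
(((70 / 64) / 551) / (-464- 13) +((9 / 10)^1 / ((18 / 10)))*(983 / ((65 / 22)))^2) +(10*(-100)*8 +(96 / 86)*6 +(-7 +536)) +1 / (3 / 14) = 73170818337445951 / 1527971047200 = 47887.57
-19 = -19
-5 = -5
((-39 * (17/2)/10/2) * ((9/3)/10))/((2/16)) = -1989/50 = -39.78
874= 874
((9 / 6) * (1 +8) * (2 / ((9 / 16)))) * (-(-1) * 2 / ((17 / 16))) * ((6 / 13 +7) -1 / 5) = 724992 / 1105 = 656.10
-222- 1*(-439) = 217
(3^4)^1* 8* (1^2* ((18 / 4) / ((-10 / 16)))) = -23328 / 5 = -4665.60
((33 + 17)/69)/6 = 25/207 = 0.12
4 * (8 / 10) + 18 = 21.20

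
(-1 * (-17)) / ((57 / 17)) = 289 / 57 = 5.07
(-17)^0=1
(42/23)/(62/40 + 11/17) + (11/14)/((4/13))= 1085521/320712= 3.38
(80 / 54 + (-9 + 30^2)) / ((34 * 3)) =24097 / 2754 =8.75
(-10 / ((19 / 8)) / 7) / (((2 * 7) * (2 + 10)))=-0.00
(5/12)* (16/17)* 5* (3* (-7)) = -700/17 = -41.18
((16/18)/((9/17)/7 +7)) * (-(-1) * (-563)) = -267988/3789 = -70.73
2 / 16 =1 / 8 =0.12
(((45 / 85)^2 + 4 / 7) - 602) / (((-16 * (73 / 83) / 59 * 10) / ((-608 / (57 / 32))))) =-190571338592 / 2215185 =-86029.54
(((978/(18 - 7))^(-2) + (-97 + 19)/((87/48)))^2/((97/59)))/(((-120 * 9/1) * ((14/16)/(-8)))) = 84068645106573370211/8815865804981279730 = 9.54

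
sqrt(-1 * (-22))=sqrt(22)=4.69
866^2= 749956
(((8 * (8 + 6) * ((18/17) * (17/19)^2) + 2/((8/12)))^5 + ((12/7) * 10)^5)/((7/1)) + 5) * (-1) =-928572394257646130123527370/721313814164029849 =-1287334827.12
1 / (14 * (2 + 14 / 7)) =0.02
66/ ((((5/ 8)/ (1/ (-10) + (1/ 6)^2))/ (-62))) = 35464/ 75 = 472.85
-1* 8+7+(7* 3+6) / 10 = 17 / 10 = 1.70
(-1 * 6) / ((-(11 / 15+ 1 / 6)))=20 / 3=6.67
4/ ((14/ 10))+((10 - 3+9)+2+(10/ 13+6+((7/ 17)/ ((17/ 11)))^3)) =60723392969/ 2196518779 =27.65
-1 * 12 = -12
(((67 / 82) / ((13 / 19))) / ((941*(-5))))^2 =0.00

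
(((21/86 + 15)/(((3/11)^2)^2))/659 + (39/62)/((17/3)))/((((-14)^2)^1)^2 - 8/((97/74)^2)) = 16283799896489/145724046285886128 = 0.00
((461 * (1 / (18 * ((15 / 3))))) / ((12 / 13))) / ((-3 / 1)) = -5993 / 3240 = -1.85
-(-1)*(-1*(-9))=9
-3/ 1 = -3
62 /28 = 31 /14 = 2.21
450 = 450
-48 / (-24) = 2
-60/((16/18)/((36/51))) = -810/17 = -47.65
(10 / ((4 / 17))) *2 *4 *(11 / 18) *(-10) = -18700 / 9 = -2077.78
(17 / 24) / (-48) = -17 / 1152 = -0.01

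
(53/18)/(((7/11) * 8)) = 0.58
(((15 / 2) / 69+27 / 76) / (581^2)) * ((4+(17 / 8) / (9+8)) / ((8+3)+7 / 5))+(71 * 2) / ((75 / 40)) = 332470949393593 / 4390021312320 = 75.73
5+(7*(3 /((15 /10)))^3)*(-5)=-275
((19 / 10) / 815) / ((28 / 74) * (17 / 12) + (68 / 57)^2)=2284047 / 1919540975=0.00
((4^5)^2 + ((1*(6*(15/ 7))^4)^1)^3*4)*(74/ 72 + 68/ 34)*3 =30784819871925732730064896/ 41523861603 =741376612952144.19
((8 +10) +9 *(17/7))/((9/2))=62/7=8.86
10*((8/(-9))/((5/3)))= -16/3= -5.33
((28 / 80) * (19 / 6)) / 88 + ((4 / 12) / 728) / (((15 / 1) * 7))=254251 / 20180160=0.01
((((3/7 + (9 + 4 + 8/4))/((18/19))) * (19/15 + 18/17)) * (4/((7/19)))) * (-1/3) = -1712584/12495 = -137.06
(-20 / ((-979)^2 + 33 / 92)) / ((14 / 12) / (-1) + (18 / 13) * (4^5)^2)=-0.00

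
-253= -253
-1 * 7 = -7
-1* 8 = -8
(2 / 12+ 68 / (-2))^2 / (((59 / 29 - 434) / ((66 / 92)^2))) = -144602381 / 106028528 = -1.36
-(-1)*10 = 10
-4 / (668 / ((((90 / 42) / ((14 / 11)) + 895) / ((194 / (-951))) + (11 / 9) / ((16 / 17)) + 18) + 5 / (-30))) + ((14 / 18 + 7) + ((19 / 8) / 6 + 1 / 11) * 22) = 5108359147 / 114300144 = 44.69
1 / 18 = 0.06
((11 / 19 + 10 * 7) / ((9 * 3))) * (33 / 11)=149 / 19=7.84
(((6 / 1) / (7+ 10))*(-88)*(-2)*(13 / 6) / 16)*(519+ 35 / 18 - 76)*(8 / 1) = 4581148 / 153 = 29942.14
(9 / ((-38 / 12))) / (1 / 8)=-432 / 19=-22.74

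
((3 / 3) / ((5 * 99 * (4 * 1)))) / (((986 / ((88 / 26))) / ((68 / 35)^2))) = 0.00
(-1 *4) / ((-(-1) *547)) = -4 / 547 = -0.01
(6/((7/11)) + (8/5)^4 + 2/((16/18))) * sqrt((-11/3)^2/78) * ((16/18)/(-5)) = -3509693 * sqrt(78)/23034375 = -1.35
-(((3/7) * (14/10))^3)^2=-729/15625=-0.05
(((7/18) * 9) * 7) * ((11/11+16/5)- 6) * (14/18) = -343/10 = -34.30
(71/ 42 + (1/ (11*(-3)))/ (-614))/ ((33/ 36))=479548/ 260029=1.84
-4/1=-4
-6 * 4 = -24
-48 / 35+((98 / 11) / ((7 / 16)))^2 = 1750352 / 4235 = 413.31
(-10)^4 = 10000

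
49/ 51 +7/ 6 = 217/ 102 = 2.13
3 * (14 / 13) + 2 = 68 / 13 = 5.23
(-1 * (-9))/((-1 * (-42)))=3/14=0.21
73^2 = 5329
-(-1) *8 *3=24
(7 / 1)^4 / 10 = 2401 / 10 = 240.10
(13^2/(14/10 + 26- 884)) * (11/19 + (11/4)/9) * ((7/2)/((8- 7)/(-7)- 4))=25050025/169915176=0.15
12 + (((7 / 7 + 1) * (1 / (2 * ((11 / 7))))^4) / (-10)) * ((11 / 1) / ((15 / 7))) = 19149593 / 1597200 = 11.99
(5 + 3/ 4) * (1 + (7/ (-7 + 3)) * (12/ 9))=-23/ 3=-7.67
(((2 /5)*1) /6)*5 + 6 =19 /3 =6.33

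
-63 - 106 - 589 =-758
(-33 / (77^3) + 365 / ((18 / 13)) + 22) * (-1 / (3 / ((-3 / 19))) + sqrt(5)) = 213366869 / 14194026 + 213366869 * sqrt(5) / 747054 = 653.68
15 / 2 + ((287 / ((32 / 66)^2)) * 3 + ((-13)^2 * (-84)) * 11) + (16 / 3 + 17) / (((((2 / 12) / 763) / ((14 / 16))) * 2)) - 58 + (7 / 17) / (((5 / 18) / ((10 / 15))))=-107812.02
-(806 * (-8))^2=-41576704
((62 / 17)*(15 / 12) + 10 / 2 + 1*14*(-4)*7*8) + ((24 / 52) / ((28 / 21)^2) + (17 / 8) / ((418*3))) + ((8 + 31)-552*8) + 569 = -15373576025 / 2217072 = -6934.18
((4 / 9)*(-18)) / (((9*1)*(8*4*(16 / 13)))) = -13 / 576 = -0.02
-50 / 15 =-10 / 3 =-3.33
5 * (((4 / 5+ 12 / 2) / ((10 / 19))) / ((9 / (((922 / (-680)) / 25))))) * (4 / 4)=-8759 / 22500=-0.39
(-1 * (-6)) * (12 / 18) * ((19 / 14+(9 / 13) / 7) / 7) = 530 / 637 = 0.83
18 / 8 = 9 / 4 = 2.25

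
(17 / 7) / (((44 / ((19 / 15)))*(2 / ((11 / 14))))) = 323 / 11760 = 0.03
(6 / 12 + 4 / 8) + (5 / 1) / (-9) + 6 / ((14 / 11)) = 325 / 63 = 5.16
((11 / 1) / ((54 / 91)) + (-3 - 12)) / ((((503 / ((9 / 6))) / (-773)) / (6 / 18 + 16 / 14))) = -4576933 / 380268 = -12.04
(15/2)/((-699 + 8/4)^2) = 15/971618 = 0.00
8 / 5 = 1.60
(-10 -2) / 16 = -3 / 4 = -0.75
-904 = -904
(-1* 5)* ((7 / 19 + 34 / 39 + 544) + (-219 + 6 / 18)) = -1209955 / 741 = -1632.87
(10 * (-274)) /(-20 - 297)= 2740 /317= 8.64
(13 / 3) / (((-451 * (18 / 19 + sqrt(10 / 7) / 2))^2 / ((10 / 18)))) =2083081910 / 40960028315547-24966760 * sqrt(70) / 4551114257283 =0.00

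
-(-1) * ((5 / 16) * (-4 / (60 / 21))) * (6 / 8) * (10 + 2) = -63 / 16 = -3.94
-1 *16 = -16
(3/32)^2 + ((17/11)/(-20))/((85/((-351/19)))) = 136881/5350400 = 0.03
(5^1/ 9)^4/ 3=625/ 19683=0.03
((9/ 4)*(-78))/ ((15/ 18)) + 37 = -868/ 5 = -173.60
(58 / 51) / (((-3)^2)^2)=58 / 4131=0.01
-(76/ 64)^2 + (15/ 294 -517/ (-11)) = 572519/ 12544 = 45.64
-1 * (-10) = 10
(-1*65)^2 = 4225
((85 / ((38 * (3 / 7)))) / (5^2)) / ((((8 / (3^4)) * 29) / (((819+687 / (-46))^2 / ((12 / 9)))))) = 13186519910991 / 373093120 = 35343.78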